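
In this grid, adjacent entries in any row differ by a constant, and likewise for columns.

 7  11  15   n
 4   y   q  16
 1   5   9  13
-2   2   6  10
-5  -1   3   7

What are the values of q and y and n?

q = 12, y = 8, n = 19

Along each row the entries change by 4 per step; down each column they change by -3.
Row 2: from 4 at column 1, stepping by 4 to column 3 gives 12.
Row 2: from 4 at column 1, stepping by 4 to column 2 gives 8.
Row 1: from 7 at column 1, stepping by 4 to column 4 gives 19.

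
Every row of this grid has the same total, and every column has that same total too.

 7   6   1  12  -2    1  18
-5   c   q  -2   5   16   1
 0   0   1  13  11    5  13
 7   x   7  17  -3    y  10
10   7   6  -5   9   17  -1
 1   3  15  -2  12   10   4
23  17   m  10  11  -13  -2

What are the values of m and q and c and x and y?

Rows 1 and 3 both sum to 43, so that's the common total.
Row 7 has 23 + 17 + 10 + 11 − 13 − 2 = 46; the blank must be 43 − 46 = -3.
Column 3 has 1 + 1 + 7 + 6 + 15 − 3 = 27; the blank must be 43 − 27 = 16.
Row 2 has -5 + 16 − 2 + 5 + 16 + 1 = 31; the blank must be 43 − 31 = 12.
Column 2 has 6 + 12 + 0 + 7 + 3 + 17 = 45; the blank must be 43 − 45 = -2.
Row 4 has 7 − 2 + 7 + 17 − 3 + 10 = 36; the blank must be 43 − 36 = 7.

m = -3, q = 16, c = 12, x = -2, y = 7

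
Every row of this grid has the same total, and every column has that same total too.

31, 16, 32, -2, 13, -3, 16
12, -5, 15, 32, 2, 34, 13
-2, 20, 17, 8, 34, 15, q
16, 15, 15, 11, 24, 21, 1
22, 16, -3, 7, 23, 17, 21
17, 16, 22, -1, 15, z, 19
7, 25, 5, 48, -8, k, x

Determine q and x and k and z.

q = 11, x = 22, k = 4, z = 15

Rows 1 and 2 both sum to 103, so that's the common total.
Row 6: 17 + 16 + 22 − 1 + 15 + 19 = 88, so its missing entry is 103 − 88 = 15.
Row 3: -2 + 20 + 17 + 8 + 34 + 15 = 92, so its missing entry is 103 − 92 = 11.
Column 7: 16 + 13 + 11 + 1 + 21 + 19 = 81, so its missing entry is 103 − 81 = 22.
Row 7: 7 + 25 + 5 + 48 − 8 + 22 = 99, so its missing entry is 103 − 99 = 4.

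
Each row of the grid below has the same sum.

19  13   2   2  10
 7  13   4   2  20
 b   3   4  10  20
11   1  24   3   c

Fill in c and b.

c = 7, b = 9

Rows 1 and 2 both add up to 46, so every row sums to 46.
Row 4: 11 + 1 + 24 + 3 = 39, so the missing entry is 46 − 39 = 7.
Row 3: 3 + 4 + 10 + 20 = 37, so the missing entry is 46 − 37 = 9.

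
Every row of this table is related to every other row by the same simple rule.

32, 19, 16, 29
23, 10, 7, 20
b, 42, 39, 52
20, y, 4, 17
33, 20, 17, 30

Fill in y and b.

The difference between any two rows is the same in every column — this is an addition table with the headers hidden.
Row 4 minus row 1 is 4 − 16 = -12, so its entry in column 2 is 19 + (-12) = 7.
Row 3 minus row 1 is 39 − 16 = 23, so its entry in column 1 is 32 + 23 = 55.

y = 7, b = 55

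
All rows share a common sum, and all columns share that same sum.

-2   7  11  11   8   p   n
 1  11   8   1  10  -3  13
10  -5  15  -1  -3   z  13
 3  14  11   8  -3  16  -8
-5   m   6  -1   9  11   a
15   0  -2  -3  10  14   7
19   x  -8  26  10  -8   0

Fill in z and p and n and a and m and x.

z = 12, p = -1, n = 7, a = 9, m = 12, x = 2

Rows 2 and 4 both sum to 41, so that's the common total.
The known cells in row 7 total 39, leaving 41 − 39 = 2 for the blank.
The known cells in row 3 total 29, leaving 41 − 29 = 12 for the blank.
The known cells in column 6 total 42, leaving 41 − 42 = -1 for the blank.
The known cells in row 1 total 34, leaving 41 − 34 = 7 for the blank.
The known cells in column 7 total 32, leaving 41 − 32 = 9 for the blank.
The known cells in row 5 total 29, leaving 41 − 29 = 12 for the blank.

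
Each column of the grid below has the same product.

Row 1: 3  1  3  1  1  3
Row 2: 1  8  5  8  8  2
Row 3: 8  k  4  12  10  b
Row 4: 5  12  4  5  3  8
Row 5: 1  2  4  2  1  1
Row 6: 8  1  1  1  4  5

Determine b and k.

Columns 3 and 4 each multiply to 960, so every column has product 960.
Column 6: 3×2×8×1×5 = 240, so the missing entry is 960 ÷ 240 = 4.
Column 2: 1×8×12×2×1 = 192, so the missing entry is 960 ÷ 192 = 5.

b = 4, k = 5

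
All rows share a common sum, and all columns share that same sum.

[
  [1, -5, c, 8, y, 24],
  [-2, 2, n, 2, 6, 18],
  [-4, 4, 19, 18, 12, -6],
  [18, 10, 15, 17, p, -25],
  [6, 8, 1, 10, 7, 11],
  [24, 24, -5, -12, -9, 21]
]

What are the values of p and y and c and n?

Rows 3 and 5 both sum to 43, so that's the common total.
The known cells in row 2 total 26, leaving 43 − 26 = 17 for the blank.
The known cells in column 3 total 47, leaving 43 − 47 = -4 for the blank.
The known cells in row 1 total 24, leaving 43 − 24 = 19 for the blank.
The known cells in row 4 total 35, leaving 43 − 35 = 8 for the blank.

p = 8, y = 19, c = -4, n = 17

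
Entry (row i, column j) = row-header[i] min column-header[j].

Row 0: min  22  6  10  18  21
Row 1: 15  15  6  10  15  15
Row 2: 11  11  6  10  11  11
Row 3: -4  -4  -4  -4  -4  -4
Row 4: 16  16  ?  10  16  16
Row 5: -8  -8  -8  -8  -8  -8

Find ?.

min(16, 6) = 6.

6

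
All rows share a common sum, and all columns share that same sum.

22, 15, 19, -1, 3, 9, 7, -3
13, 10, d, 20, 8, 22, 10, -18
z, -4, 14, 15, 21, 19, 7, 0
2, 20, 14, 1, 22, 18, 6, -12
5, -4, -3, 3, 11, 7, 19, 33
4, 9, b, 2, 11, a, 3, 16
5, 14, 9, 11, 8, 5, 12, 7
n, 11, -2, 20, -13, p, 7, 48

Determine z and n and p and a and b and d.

z = -1, n = 21, p = -21, a = 12, b = 14, d = 6

Rows 1 and 4 both sum to 71, so that's the common total.
The known cells in row 2 total 65, leaving 71 − 65 = 6 for the blank.
The known cells in row 3 total 72, leaving 71 − 72 = -1 for the blank.
The known cells in column 1 total 50, leaving 71 − 50 = 21 for the blank.
The known cells in row 8 total 92, leaving 71 − 92 = -21 for the blank.
The known cells in column 6 total 59, leaving 71 − 59 = 12 for the blank.
The known cells in row 6 total 57, leaving 71 − 57 = 14 for the blank.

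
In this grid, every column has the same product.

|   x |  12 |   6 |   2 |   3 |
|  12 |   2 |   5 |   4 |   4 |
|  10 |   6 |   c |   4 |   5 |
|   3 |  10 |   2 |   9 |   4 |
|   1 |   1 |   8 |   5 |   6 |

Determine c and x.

c = 3, x = 4

Columns 2 and 4 each multiply to 1440, so every column has product 1440.
Column 3: 6×5×2×8 = 480, so the missing entry is 1440 ÷ 480 = 3.
Column 1: 12×10×3×1 = 360, so the missing entry is 1440 ÷ 360 = 4.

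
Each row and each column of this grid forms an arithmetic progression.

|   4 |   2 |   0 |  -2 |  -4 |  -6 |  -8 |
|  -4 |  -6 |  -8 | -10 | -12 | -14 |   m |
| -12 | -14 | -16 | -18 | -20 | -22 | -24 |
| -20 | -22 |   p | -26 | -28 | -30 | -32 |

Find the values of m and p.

Along each row the entries change by -2 per step; down each column they change by -8.
Row 2: from -4 at column 1, stepping by -2 to column 7 gives -16.
Row 4: from -20 at column 1, stepping by -2 to column 3 gives -24.

m = -16, p = -24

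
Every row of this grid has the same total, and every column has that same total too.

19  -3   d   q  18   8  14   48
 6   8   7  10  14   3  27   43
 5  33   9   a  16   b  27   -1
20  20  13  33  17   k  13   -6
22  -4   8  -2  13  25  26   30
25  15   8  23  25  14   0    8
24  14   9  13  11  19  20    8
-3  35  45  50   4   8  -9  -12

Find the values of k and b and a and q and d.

Rows 2 and 5 both sum to 118, so that's the common total.
Column 3: 7 + 9 + 13 + 8 + 8 + 9 + 45 = 99, so its missing entry is 118 − 99 = 19.
Row 1: 19 − 3 + 19 + 18 + 8 + 14 + 48 = 123, so its missing entry is 118 − 123 = -5.
Column 4: -5 + 10 + 33 − 2 + 23 + 13 + 50 = 122, so its missing entry is 118 − 122 = -4.
Row 3: 5 + 33 + 9 − 4 + 16 + 27 − 1 = 85, so its missing entry is 118 − 85 = 33.
Row 4: 20 + 20 + 13 + 33 + 17 + 13 − 6 = 110, so its missing entry is 118 − 110 = 8.

k = 8, b = 33, a = -4, q = -5, d = 19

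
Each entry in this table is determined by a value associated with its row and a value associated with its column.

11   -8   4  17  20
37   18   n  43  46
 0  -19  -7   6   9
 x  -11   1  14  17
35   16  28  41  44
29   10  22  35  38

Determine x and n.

The difference between any two rows is the same in every column — this is an addition table with the headers hidden.
Row 4 minus row 1 is -11 − (-8) = -3, so its entry in column 1 is 11 + (-3) = 8.
Row 2 minus row 1 is 18 − (-8) = 26, so its entry in column 3 is 4 + 26 = 30.

x = 8, n = 30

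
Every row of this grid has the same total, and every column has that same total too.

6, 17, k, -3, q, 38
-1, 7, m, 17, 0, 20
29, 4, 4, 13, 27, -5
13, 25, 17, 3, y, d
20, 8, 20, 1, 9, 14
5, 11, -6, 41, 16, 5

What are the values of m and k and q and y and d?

m = 29, k = 8, q = 6, y = 14, d = 0

Rows 3 and 5 both sum to 72, so that's the common total.
The known cells in row 2 total 43, leaving 72 − 43 = 29 for the blank.
The known cells in column 3 total 64, leaving 72 − 64 = 8 for the blank.
The known cells in row 1 total 66, leaving 72 − 66 = 6 for the blank.
The known cells in column 5 total 58, leaving 72 − 58 = 14 for the blank.
The known cells in row 4 total 72, leaving 72 − 72 = 0 for the blank.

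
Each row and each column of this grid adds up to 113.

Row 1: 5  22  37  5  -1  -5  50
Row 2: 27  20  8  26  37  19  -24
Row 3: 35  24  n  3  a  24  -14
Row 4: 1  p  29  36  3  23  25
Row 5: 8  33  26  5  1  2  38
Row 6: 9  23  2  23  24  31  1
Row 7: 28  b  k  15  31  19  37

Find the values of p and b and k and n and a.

p = -4, b = -5, k = -12, n = 23, a = 18

Column 5: -1 + 37 + 3 + 1 + 24 + 31 = 95, so its missing entry is 113 − 95 = 18.
Row 4: 1 + 29 + 36 + 3 + 23 + 25 = 117, so its missing entry is 113 − 117 = -4.
Column 2: 22 + 20 + 24 − 4 + 33 + 23 = 118, so its missing entry is 113 − 118 = -5.
Row 7: 28 − 5 + 15 + 31 + 19 + 37 = 125, so its missing entry is 113 − 125 = -12.
Row 3: 35 + 24 + 3 + 18 + 24 − 14 = 90, so its missing entry is 113 − 90 = 23.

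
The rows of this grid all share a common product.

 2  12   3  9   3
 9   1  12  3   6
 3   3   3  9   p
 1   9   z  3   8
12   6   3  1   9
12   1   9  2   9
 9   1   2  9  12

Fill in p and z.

Rows 5 and 7 each multiply to 1944, so every row has product 1944.
Row 3: 3×3×3×9 = 243, so the missing entry is 1944 ÷ 243 = 8.
Row 4: 1×9×3×8 = 216, so the missing entry is 1944 ÷ 216 = 9.

p = 8, z = 9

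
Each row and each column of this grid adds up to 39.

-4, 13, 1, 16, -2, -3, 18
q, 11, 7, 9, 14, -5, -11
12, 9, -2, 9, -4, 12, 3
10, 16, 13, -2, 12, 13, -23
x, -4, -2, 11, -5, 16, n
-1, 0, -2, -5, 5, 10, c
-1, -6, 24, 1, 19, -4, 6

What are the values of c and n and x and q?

The known cells in row 2 total 25, leaving 39 − 25 = 14 for the blank.
The known cells in column 1 total 30, leaving 39 − 30 = 9 for the blank.
The known cells in row 5 total 25, leaving 39 − 25 = 14 for the blank.
The known cells in row 6 total 7, leaving 39 − 7 = 32 for the blank.

c = 32, n = 14, x = 9, q = 14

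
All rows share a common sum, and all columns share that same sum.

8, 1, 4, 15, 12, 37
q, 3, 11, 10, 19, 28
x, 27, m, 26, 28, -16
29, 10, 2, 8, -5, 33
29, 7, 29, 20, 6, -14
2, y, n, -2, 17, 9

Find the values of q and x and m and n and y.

Rows 1 and 4 both sum to 77, so that's the common total.
Column 2 has 1 + 3 + 27 + 10 + 7 = 48; the blank must be 77 − 48 = 29.
Row 2 has 3 + 11 + 10 + 19 + 28 = 71; the blank must be 77 − 71 = 6.
Column 1 has 8 + 6 + 29 + 29 + 2 = 74; the blank must be 77 − 74 = 3.
Row 3 has 3 + 27 + 26 + 28 − 16 = 68; the blank must be 77 − 68 = 9.
Row 6 has 2 + 29 − 2 + 17 + 9 = 55; the blank must be 77 − 55 = 22.

q = 6, x = 3, m = 9, n = 22, y = 29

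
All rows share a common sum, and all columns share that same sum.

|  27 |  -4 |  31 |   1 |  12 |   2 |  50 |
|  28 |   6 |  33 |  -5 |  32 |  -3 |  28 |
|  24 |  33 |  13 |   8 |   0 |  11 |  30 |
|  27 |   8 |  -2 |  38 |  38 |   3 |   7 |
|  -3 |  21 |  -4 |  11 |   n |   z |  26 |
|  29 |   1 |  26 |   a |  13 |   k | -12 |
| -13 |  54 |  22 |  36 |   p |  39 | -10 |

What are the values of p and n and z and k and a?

Rows 1 and 2 both sum to 119, so that's the common total.
Row 7 has -13 + 54 + 22 + 36 + 39 − 10 = 128; the blank must be 119 − 128 = -9.
Column 5 has 12 + 32 + 0 + 38 + 13 − 9 = 86; the blank must be 119 − 86 = 33.
Row 5 has -3 + 21 − 4 + 11 + 33 + 26 = 84; the blank must be 119 − 84 = 35.
Column 6 has 2 − 3 + 11 + 3 + 35 + 39 = 87; the blank must be 119 − 87 = 32.
Row 6 has 29 + 1 + 26 + 13 + 32 − 12 = 89; the blank must be 119 − 89 = 30.

p = -9, n = 33, z = 35, k = 32, a = 30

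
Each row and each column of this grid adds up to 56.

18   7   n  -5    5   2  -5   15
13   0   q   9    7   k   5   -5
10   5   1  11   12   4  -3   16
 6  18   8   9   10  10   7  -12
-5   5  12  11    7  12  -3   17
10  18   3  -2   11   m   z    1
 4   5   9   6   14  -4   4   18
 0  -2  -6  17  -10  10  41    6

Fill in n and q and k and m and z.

n = 19, q = 10, k = 17, m = 5, z = 10

The known cells in row 1 total 37, leaving 56 − 37 = 19 for the blank.
The known cells in column 3 total 46, leaving 56 − 46 = 10 for the blank.
The known cells in row 2 total 39, leaving 56 − 39 = 17 for the blank.
The known cells in column 6 total 51, leaving 56 − 51 = 5 for the blank.
The known cells in row 6 total 46, leaving 56 − 46 = 10 for the blank.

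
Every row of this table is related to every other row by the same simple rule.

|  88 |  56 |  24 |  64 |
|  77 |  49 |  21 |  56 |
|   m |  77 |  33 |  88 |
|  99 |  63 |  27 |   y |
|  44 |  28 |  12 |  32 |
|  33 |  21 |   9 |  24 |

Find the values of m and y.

m = 121, y = 72

Each row is a constant multiple of every other row — this is a multiplication table with the headers hidden.
Row 3 is 33/24 = 11/8 times row 1, so its entry in column 1 is 88 × 11/8 = 121.
Row 4 is 27/24 = 9/8 times row 1, so its entry in column 4 is 64 × 9/8 = 72.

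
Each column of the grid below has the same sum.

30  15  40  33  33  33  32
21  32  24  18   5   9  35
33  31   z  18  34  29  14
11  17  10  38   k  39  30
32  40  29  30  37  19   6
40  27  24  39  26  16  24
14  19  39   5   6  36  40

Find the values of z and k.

The complete columns each total 181.
Column 3 is missing 181 − 166 = 15 (since 40 + 24 + 10 + 29 + 24 + 39 = 166).
Column 5 is missing 181 − 141 = 40 (since 33 + 5 + 34 + 37 + 26 + 6 = 141).

z = 15, k = 40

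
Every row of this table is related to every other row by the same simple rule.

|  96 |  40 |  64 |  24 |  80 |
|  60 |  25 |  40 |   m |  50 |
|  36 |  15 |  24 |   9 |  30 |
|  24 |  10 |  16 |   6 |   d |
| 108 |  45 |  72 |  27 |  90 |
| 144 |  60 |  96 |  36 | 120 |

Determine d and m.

d = 20, m = 15

Each row is a constant multiple of every other row — this is a multiplication table with the headers hidden.
Row 4 is 24/96 = 1/4 times row 1, so its entry in column 5 is 80 × 1/4 = 20.
Row 2 is 60/96 = 5/8 times row 1, so its entry in column 4 is 24 × 5/8 = 15.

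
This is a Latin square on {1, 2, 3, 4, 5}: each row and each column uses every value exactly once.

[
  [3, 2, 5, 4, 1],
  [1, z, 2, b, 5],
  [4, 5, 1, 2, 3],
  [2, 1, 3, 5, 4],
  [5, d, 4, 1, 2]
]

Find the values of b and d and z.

b = 3, d = 3, z = 4

Cell (2,4): column 4 already has {1, 2, 4, 5} → 3.
For row 2, column 2: row 2 already has {1, 2, 3, 5}; that leaves 4.
At (row 5, col 2): row 5 already has {1, 2, 4, 5}, so the value is 3.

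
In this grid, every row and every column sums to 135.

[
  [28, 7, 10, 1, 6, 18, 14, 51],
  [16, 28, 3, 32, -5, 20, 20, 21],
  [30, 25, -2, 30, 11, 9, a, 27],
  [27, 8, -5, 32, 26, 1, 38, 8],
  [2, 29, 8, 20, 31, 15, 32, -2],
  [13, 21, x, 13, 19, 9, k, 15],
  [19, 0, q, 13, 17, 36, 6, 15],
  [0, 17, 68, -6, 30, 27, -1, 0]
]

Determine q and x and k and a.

Row 7: 19 + 0 + 13 + 17 + 36 + 6 + 15 = 106, so its missing entry is 135 − 106 = 29.
Row 3: 30 + 25 − 2 + 30 + 11 + 9 + 27 = 130, so its missing entry is 135 − 130 = 5.
Column 7: 14 + 20 + 5 + 38 + 32 + 6 − 1 = 114, so its missing entry is 135 − 114 = 21.
Row 6: 13 + 21 + 13 + 19 + 9 + 21 + 15 = 111, so its missing entry is 135 − 111 = 24.

q = 29, x = 24, k = 21, a = 5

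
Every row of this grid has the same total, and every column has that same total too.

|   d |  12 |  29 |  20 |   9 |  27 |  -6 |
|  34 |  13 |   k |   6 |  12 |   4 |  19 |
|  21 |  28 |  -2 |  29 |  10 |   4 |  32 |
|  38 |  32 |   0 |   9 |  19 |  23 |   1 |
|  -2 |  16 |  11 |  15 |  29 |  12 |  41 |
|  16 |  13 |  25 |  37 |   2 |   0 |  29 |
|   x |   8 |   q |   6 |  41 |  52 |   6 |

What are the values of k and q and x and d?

Rows 3 and 4 both sum to 122, so that's the common total.
Row 1 has 12 + 29 + 20 + 9 + 27 − 6 = 91; the blank must be 122 − 91 = 31.
Row 2 has 34 + 13 + 6 + 12 + 4 + 19 = 88; the blank must be 122 − 88 = 34.
Column 3 has 29 + 34 − 2 + 0 + 11 + 25 = 97; the blank must be 122 − 97 = 25.
Row 7 has 8 + 25 + 6 + 41 + 52 + 6 = 138; the blank must be 122 − 138 = -16.

k = 34, q = 25, x = -16, d = 31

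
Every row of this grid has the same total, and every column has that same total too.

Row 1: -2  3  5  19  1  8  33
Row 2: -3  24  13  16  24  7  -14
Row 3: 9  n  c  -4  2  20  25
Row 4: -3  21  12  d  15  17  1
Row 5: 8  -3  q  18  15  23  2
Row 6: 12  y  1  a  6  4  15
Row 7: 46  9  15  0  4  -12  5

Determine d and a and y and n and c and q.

d = 4, a = 14, y = 15, n = -2, c = 17, q = 4

Rows 1 and 2 both sum to 67, so that's the common total.
Row 5 has 8 − 3 + 18 + 15 + 23 + 2 = 63; the blank must be 67 − 63 = 4.
Row 4 has -3 + 21 + 12 + 15 + 17 + 1 = 63; the blank must be 67 − 63 = 4.
Column 3 has 5 + 13 + 12 + 4 + 1 + 15 = 50; the blank must be 67 − 50 = 17.
Row 3 has 9 + 17 − 4 + 2 + 20 + 25 = 69; the blank must be 67 − 69 = -2.
Column 2 has 3 + 24 − 2 + 21 − 3 + 9 = 52; the blank must be 67 − 52 = 15.
Row 6 has 12 + 15 + 1 + 6 + 4 + 15 = 53; the blank must be 67 − 53 = 14.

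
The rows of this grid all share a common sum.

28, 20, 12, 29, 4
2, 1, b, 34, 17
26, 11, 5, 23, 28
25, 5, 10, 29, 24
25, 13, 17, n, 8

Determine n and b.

Rows 1 and 3 both add up to 93, so every row sums to 93.
Row 5: 25 + 13 + 17 + 8 = 63, so the missing entry is 93 − 63 = 30.
Row 2: 2 + 1 + 34 + 17 = 54, so the missing entry is 93 − 54 = 39.

n = 30, b = 39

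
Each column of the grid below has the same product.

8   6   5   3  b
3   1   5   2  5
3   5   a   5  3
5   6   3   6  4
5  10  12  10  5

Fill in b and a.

Columns 1 and 4 each multiply to 1800, so every column has product 1800.
Column 5: 5×3×4×5 = 300, so the missing entry is 1800 ÷ 300 = 6.
Column 3: 5×5×3×12 = 900, so the missing entry is 1800 ÷ 900 = 2.

b = 6, a = 2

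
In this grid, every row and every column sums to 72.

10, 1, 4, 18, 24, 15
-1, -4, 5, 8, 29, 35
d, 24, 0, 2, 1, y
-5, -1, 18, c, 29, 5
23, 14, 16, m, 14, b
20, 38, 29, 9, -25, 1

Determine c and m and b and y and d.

c = 26, m = 9, b = -4, y = 20, d = 25

The known cells in column 1 total 47, leaving 72 − 47 = 25 for the blank.
The known cells in row 4 total 46, leaving 72 − 46 = 26 for the blank.
The known cells in column 4 total 63, leaving 72 − 63 = 9 for the blank.
The known cells in row 5 total 76, leaving 72 − 76 = -4 for the blank.
The known cells in row 3 total 52, leaving 72 − 52 = 20 for the blank.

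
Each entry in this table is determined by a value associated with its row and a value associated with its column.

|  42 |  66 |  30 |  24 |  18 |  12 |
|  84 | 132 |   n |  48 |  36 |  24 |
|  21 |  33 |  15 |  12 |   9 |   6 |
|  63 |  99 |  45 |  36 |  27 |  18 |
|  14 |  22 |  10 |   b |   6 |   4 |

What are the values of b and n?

b = 8, n = 60

Each row is a constant multiple of every other row — this is a multiplication table with the headers hidden.
Row 5 is 6/18 = 1/3 times row 1, so its entry in column 4 is 24 × 1/3 = 8.
Row 2 is 36/18 = 2/1 times row 1, so its entry in column 3 is 30 × 2/1 = 60.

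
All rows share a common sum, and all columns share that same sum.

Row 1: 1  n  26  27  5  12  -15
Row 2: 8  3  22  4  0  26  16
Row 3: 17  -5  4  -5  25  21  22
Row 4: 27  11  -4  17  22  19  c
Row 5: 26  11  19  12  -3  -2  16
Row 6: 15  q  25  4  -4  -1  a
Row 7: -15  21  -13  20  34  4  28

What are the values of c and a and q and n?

c = -13, a = 25, q = 15, n = 23

Rows 2 and 3 both sum to 79, so that's the common total.
Row 1 has 1 + 26 + 27 + 5 + 12 − 15 = 56; the blank must be 79 − 56 = 23.
Column 2 has 23 + 3 − 5 + 11 + 11 + 21 = 64; the blank must be 79 − 64 = 15.
Row 6 has 15 + 15 + 25 + 4 − 4 − 1 = 54; the blank must be 79 − 54 = 25.
Row 4 has 27 + 11 − 4 + 17 + 22 + 19 = 92; the blank must be 79 − 92 = -13.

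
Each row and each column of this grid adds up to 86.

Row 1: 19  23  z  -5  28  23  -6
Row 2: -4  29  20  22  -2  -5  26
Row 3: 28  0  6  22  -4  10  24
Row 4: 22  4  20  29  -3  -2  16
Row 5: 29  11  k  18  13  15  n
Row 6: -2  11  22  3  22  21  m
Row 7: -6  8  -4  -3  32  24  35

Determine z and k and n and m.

Row 1: 19 + 23 − 5 + 28 + 23 − 6 = 82, so its missing entry is 86 − 82 = 4.
Row 6: -2 + 11 + 22 + 3 + 22 + 21 = 77, so its missing entry is 86 − 77 = 9.
Column 7: -6 + 26 + 24 + 16 + 9 + 35 = 104, so its missing entry is 86 − 104 = -18.
Row 5: 29 + 11 + 18 + 13 + 15 − 18 = 68, so its missing entry is 86 − 68 = 18.

z = 4, k = 18, n = -18, m = 9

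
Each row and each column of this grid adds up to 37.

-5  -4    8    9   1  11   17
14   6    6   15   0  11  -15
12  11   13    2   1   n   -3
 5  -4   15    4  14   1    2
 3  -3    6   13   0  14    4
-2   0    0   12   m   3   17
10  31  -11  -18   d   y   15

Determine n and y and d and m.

n = 1, y = -4, d = 14, m = 7

Row 6 has -2 + 0 + 0 + 12 + 3 + 17 = 30; the blank must be 37 − 30 = 7.
Row 3 has 12 + 11 + 13 + 2 + 1 − 3 = 36; the blank must be 37 − 36 = 1.
Column 5 has 1 + 0 + 1 + 14 + 0 + 7 = 23; the blank must be 37 − 23 = 14.
Row 7 has 10 + 31 − 11 − 18 + 14 + 15 = 41; the blank must be 37 − 41 = -4.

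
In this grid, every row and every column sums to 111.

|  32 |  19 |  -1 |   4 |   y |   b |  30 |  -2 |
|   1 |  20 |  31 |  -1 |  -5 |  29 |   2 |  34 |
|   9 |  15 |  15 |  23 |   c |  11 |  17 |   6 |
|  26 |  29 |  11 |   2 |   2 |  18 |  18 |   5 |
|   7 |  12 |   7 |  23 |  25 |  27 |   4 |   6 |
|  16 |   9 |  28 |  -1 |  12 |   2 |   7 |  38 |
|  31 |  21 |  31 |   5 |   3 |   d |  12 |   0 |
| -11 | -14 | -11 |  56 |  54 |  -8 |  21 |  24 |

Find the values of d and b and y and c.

d = 8, b = 24, y = 5, c = 15

The known cells in row 3 total 96, leaving 111 − 96 = 15 for the blank.
The known cells in column 5 total 106, leaving 111 − 106 = 5 for the blank.
The known cells in row 7 total 103, leaving 111 − 103 = 8 for the blank.
The known cells in row 1 total 87, leaving 111 − 87 = 24 for the blank.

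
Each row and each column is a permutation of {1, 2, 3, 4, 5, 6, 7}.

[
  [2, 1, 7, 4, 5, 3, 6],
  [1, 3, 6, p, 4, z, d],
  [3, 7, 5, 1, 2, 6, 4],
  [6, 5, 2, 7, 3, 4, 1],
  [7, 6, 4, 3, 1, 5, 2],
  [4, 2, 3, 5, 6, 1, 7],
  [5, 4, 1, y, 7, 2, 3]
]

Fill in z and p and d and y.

z = 7, p = 2, d = 5, y = 6

For row 2, column 7: column 7 already has {1, 2, 3, 4, 6, 7}; that leaves 5.
For row 7, column 4: row 7 already has {1, 2, 3, 4, 5, 7}; that leaves 6.
At (row 2, col 4): column 4 already has {1, 3, 4, 5, 6, 7}, so the value is 2.
For row 2, column 6: row 2 already has {1, 2, 3, 4, 5, 6}; that leaves 7.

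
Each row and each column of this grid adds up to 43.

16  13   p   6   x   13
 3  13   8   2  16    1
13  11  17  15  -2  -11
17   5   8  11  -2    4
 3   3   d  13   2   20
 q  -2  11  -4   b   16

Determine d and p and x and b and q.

Row 5: 3 + 3 + 13 + 2 + 20 = 41, so its missing entry is 43 − 41 = 2.
Column 3: 8 + 17 + 8 + 2 + 11 = 46, so its missing entry is 43 − 46 = -3.
Row 1: 16 + 13 − 3 + 6 + 13 = 45, so its missing entry is 43 − 45 = -2.
Column 5: -2 + 16 − 2 − 2 + 2 = 12, so its missing entry is 43 − 12 = 31.
Row 6: -2 + 11 − 4 + 31 + 16 = 52, so its missing entry is 43 − 52 = -9.

d = 2, p = -3, x = -2, b = 31, q = -9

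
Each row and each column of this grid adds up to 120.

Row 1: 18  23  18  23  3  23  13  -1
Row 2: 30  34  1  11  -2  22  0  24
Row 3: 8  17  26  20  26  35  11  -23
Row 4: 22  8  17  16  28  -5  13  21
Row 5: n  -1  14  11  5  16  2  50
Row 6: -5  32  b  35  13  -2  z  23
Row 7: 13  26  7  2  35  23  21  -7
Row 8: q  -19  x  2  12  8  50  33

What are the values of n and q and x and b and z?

n = 23, q = 11, x = 23, b = 14, z = 10

Row 5: -1 + 14 + 11 + 5 + 16 + 2 + 50 = 97, so its missing entry is 120 − 97 = 23.
Column 1: 18 + 30 + 8 + 22 + 23 − 5 + 13 = 109, so its missing entry is 120 − 109 = 11.
Column 7: 13 + 0 + 11 + 13 + 2 + 21 + 50 = 110, so its missing entry is 120 − 110 = 10.
Row 8: 11 − 19 + 2 + 12 + 8 + 50 + 33 = 97, so its missing entry is 120 − 97 = 23.
Row 6: -5 + 32 + 35 + 13 − 2 + 10 + 23 = 106, so its missing entry is 120 − 106 = 14.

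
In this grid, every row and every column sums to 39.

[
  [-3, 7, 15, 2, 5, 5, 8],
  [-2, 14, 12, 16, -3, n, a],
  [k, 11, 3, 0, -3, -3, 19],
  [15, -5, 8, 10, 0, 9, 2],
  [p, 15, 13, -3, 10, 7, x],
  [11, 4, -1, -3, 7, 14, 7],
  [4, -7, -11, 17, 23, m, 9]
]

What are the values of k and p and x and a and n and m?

The known cells in row 7 total 35, leaving 39 − 35 = 4 for the blank.
The known cells in column 6 total 36, leaving 39 − 36 = 3 for the blank.
The known cells in row 3 total 27, leaving 39 − 27 = 12 for the blank.
The known cells in column 1 total 37, leaving 39 − 37 = 2 for the blank.
The known cells in row 5 total 44, leaving 39 − 44 = -5 for the blank.
The known cells in row 2 total 40, leaving 39 − 40 = -1 for the blank.

k = 12, p = 2, x = -5, a = -1, n = 3, m = 4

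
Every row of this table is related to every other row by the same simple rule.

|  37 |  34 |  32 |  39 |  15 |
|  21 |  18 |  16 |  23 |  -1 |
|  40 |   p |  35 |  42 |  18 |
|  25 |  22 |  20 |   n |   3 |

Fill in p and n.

The difference between any two rows is the same in every column — this is an addition table with the headers hidden.
Row 3 minus row 1 is 40 − 37 = 3, so its entry in column 2 is 34 + 3 = 37.
Row 4 minus row 1 is 25 − 37 = -12, so its entry in column 4 is 39 + (-12) = 27.

p = 37, n = 27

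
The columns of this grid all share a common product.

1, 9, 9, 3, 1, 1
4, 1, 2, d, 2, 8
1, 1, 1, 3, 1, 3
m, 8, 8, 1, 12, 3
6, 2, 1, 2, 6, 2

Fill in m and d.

m = 6, d = 8

Columns 3 and 6 each multiply to 144, so every column has product 144.
Column 1: 1×4×1×6 = 24, so the missing entry is 144 ÷ 24 = 6.
Column 4: 3×3×1×2 = 18, so the missing entry is 144 ÷ 18 = 8.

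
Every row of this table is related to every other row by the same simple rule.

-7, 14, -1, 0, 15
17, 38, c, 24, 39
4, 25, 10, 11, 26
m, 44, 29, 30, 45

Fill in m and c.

m = 23, c = 23

The difference between any two rows is the same in every column — this is an addition table with the headers hidden.
Row 4 minus row 1 is 44 − 14 = 30, so its entry in column 1 is -7 + 30 = 23.
Row 2 minus row 1 is 38 − 14 = 24, so its entry in column 3 is -1 + 24 = 23.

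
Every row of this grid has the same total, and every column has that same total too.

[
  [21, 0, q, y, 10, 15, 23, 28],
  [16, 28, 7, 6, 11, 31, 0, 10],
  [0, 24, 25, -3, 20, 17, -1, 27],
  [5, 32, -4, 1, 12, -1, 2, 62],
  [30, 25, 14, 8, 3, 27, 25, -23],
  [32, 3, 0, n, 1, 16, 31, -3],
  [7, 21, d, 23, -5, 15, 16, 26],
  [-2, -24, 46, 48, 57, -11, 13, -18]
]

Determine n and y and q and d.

Rows 2 and 3 both sum to 109, so that's the common total.
Row 6 has 32 + 3 + 0 + 1 + 16 + 31 − 3 = 80; the blank must be 109 − 80 = 29.
Column 4 has 6 − 3 + 1 + 8 + 29 + 23 + 48 = 112; the blank must be 109 − 112 = -3.
Row 1 has 21 + 0 − 3 + 10 + 15 + 23 + 28 = 94; the blank must be 109 − 94 = 15.
Row 7 has 7 + 21 + 23 − 5 + 15 + 16 + 26 = 103; the blank must be 109 − 103 = 6.

n = 29, y = -3, q = 15, d = 6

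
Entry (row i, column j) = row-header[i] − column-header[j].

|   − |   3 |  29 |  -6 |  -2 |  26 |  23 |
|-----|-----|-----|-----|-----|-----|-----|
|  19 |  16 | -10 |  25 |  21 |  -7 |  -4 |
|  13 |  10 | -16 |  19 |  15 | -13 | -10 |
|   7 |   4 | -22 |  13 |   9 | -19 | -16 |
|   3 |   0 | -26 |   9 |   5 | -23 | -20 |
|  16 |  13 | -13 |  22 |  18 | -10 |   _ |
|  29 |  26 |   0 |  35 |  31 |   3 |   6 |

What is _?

16 − 23 = -7.

-7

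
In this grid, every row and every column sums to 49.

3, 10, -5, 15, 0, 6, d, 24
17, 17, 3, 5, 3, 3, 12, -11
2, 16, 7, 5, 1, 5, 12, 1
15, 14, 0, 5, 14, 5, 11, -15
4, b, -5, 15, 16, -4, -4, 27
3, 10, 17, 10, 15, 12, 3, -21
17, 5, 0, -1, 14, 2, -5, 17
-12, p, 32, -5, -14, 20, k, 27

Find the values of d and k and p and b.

d = -4, k = 24, p = -23, b = 0

Row 5: 4 − 5 + 15 + 16 − 4 − 4 + 27 = 49, so its missing entry is 49 − 49 = 0.
Column 2: 10 + 17 + 16 + 14 + 0 + 10 + 5 = 72, so its missing entry is 49 − 72 = -23.
Row 8: -12 − 23 + 32 − 5 − 14 + 20 + 27 = 25, so its missing entry is 49 − 25 = 24.
Row 1: 3 + 10 − 5 + 15 + 0 + 6 + 24 = 53, so its missing entry is 49 − 53 = -4.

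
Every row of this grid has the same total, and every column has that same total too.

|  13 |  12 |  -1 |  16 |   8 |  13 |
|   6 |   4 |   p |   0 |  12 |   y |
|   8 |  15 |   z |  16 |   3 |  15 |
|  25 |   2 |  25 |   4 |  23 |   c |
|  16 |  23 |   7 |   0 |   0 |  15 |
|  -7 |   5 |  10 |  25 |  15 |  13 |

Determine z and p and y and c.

Rows 1 and 5 both sum to 61, so that's the common total.
Row 4 has 25 + 2 + 25 + 4 + 23 = 79; the blank must be 61 − 79 = -18.
Column 6 has 13 + 15 − 18 + 15 + 13 = 38; the blank must be 61 − 38 = 23.
Row 2 has 6 + 4 + 0 + 12 + 23 = 45; the blank must be 61 − 45 = 16.
Row 3 has 8 + 15 + 16 + 3 + 15 = 57; the blank must be 61 − 57 = 4.

z = 4, p = 16, y = 23, c = -18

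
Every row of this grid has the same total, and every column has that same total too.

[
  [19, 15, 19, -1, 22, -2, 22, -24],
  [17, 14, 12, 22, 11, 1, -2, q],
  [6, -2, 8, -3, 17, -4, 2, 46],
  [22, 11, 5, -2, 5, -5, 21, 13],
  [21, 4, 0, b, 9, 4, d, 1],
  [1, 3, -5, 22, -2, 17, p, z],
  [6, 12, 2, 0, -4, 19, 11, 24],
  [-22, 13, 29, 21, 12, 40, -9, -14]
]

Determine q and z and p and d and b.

Rows 1 and 3 both sum to 70, so that's the common total.
Column 4 has -1 + 22 − 3 − 2 + 22 + 0 + 21 = 59; the blank must be 70 − 59 = 11.
Row 5 has 21 + 4 + 0 + 11 + 9 + 4 + 1 = 50; the blank must be 70 − 50 = 20.
Row 2 has 17 + 14 + 12 + 22 + 11 + 1 − 2 = 75; the blank must be 70 − 75 = -5.
Column 8 has -24 − 5 + 46 + 13 + 1 + 24 − 14 = 41; the blank must be 70 − 41 = 29.
Row 6 has 1 + 3 − 5 + 22 − 2 + 17 + 29 = 65; the blank must be 70 − 65 = 5.

q = -5, z = 29, p = 5, d = 20, b = 11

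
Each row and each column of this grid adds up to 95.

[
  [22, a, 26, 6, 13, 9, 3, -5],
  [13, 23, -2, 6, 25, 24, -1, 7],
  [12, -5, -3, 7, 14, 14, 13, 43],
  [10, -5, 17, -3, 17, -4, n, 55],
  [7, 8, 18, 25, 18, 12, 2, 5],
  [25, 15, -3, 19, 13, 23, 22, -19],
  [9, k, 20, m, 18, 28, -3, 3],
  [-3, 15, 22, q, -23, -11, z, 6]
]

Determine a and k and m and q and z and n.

a = 21, k = 23, m = -3, q = 38, z = 51, n = 8

Row 1 has 22 + 26 + 6 + 13 + 9 + 3 − 5 = 74; the blank must be 95 − 74 = 21.
Column 2 has 21 + 23 − 5 − 5 + 8 + 15 + 15 = 72; the blank must be 95 − 72 = 23.
Row 4 has 10 − 5 + 17 − 3 + 17 − 4 + 55 = 87; the blank must be 95 − 87 = 8.
Column 7 has 3 − 1 + 13 + 8 + 2 + 22 − 3 = 44; the blank must be 95 − 44 = 51.
Row 8 has -3 + 15 + 22 − 23 − 11 + 51 + 6 = 57; the blank must be 95 − 57 = 38.
Row 7 has 9 + 23 + 20 + 18 + 28 − 3 + 3 = 98; the blank must be 95 − 98 = -3.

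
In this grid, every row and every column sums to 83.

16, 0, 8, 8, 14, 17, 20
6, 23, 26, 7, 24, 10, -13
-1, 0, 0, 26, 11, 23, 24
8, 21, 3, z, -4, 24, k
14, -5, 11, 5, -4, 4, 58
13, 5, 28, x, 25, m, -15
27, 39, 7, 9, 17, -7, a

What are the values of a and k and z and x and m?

a = -9, k = 18, z = 13, x = 15, m = 12

Column 6 has 17 + 10 + 23 + 24 + 4 − 7 = 71; the blank must be 83 − 71 = 12.
Row 6 has 13 + 5 + 28 + 25 + 12 − 15 = 68; the blank must be 83 − 68 = 15.
Column 4 has 8 + 7 + 26 + 5 + 15 + 9 = 70; the blank must be 83 − 70 = 13.
Row 4 has 8 + 21 + 3 + 13 − 4 + 24 = 65; the blank must be 83 − 65 = 18.
Row 7 has 27 + 39 + 7 + 9 + 17 − 7 = 92; the blank must be 83 − 92 = -9.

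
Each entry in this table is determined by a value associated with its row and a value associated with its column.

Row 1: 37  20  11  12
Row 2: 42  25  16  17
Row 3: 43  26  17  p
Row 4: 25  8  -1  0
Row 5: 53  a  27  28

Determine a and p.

The difference between any two rows is the same in every column — this is an addition table with the headers hidden.
Row 5 minus row 1 is 27 − 11 = 16, so its entry in column 2 is 20 + 16 = 36.
Row 3 minus row 1 is 17 − 11 = 6, so its entry in column 4 is 12 + 6 = 18.

a = 36, p = 18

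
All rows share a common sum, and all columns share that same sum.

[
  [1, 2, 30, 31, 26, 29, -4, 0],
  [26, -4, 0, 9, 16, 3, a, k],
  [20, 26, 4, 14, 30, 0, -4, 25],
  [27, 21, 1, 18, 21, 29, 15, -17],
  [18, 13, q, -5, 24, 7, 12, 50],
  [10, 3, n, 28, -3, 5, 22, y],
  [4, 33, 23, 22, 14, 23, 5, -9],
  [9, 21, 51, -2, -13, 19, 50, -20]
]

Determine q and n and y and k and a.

q = -4, n = 10, y = 40, k = 46, a = 19

Rows 1 and 3 both sum to 115, so that's the common total.
The known cells in row 5 total 119, leaving 115 − 119 = -4 for the blank.
The known cells in column 7 total 96, leaving 115 − 96 = 19 for the blank.
The known cells in row 2 total 69, leaving 115 − 69 = 46 for the blank.
The known cells in column 8 total 75, leaving 115 − 75 = 40 for the blank.
The known cells in row 6 total 105, leaving 115 − 105 = 10 for the blank.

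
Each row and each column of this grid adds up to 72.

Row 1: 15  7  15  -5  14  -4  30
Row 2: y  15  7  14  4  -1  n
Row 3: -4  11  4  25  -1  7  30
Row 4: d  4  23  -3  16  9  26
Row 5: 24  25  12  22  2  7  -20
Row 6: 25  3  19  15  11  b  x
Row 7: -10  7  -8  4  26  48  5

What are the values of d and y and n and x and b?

d = -3, y = 25, n = 8, x = -7, b = 6

Column 6: -4 − 1 + 7 + 9 + 7 + 48 = 66, so its missing entry is 72 − 66 = 6.
Row 4: 4 + 23 − 3 + 16 + 9 + 26 = 75, so its missing entry is 72 − 75 = -3.
Row 6: 25 + 3 + 19 + 15 + 11 + 6 = 79, so its missing entry is 72 − 79 = -7.
Column 1: 15 − 4 − 3 + 24 + 25 − 10 = 47, so its missing entry is 72 − 47 = 25.
Row 2: 25 + 15 + 7 + 14 + 4 − 1 = 64, so its missing entry is 72 − 64 = 8.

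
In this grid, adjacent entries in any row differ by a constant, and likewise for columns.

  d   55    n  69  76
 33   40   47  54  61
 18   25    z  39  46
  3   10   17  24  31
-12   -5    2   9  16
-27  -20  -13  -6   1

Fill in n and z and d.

Along each row the entries change by 7 per step; down each column they change by -15.
Row 1: from 55 at column 2, stepping by 7 to column 3 gives 62.
Row 3: from 18 at column 1, stepping by 7 to column 3 gives 32.
Row 1: from 55 at column 2, stepping by 7 to column 1 gives 48.

n = 62, z = 32, d = 48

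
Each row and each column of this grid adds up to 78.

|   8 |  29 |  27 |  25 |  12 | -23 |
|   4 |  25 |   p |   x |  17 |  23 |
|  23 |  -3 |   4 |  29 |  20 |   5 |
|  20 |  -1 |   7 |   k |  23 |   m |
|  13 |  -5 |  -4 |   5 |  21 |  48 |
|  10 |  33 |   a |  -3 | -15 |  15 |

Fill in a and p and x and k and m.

Column 6 has -23 + 23 + 5 + 48 + 15 = 68; the blank must be 78 − 68 = 10.
Row 4 has 20 − 1 + 7 + 23 + 10 = 59; the blank must be 78 − 59 = 19.
Column 4 has 25 + 29 + 19 + 5 − 3 = 75; the blank must be 78 − 75 = 3.
Row 2 has 4 + 25 + 3 + 17 + 23 = 72; the blank must be 78 − 72 = 6.
Row 6 has 10 + 33 − 3 − 15 + 15 = 40; the blank must be 78 − 40 = 38.

a = 38, p = 6, x = 3, k = 19, m = 10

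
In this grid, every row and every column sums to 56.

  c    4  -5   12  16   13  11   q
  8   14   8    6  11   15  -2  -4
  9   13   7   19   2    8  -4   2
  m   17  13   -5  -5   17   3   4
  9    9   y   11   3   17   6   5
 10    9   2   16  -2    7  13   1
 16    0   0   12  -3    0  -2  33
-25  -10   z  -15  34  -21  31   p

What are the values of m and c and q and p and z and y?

Row 5: 9 + 9 + 11 + 3 + 17 + 6 + 5 = 60, so its missing entry is 56 − 60 = -4.
Row 4: 17 + 13 − 5 − 5 + 17 + 3 + 4 = 44, so its missing entry is 56 − 44 = 12.
Column 1: 8 + 9 + 12 + 9 + 10 + 16 − 25 = 39, so its missing entry is 56 − 39 = 17.
Row 1: 17 + 4 − 5 + 12 + 16 + 13 + 11 = 68, so its missing entry is 56 − 68 = -12.
Column 8: -12 − 4 + 2 + 4 + 5 + 1 + 33 = 29, so its missing entry is 56 − 29 = 27.
Row 8: -25 − 10 − 15 + 34 − 21 + 31 + 27 = 21, so its missing entry is 56 − 21 = 35.

m = 12, c = 17, q = -12, p = 27, z = 35, y = -4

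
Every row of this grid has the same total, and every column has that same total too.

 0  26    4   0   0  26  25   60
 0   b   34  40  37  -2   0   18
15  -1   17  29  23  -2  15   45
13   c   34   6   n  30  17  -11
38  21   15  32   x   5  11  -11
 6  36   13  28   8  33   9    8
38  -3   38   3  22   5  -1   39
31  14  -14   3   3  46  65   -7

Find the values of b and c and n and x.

Rows 1 and 3 both sum to 141, so that's the common total.
Row 2 has 0 + 34 + 40 + 37 − 2 + 0 + 18 = 127; the blank must be 141 − 127 = 14.
Column 2 has 26 + 14 − 1 + 21 + 36 − 3 + 14 = 107; the blank must be 141 − 107 = 34.
Row 4 has 13 + 34 + 34 + 6 + 30 + 17 − 11 = 123; the blank must be 141 − 123 = 18.
Row 5 has 38 + 21 + 15 + 32 + 5 + 11 − 11 = 111; the blank must be 141 − 111 = 30.

b = 14, c = 34, n = 18, x = 30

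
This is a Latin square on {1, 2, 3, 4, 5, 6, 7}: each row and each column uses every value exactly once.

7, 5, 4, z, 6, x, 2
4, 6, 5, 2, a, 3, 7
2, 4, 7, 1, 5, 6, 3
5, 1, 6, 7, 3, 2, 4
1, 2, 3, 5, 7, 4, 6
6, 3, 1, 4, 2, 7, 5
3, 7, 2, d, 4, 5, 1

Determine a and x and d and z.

Cell (2,5): row 2 already has {2, 3, 4, 5, 6, 7} → 1.
Cell (1,6): column 6 already has {2, 3, 4, 5, 6, 7} → 1.
At (row 1, col 4): row 1 already has {1, 2, 4, 5, 6, 7}, so the value is 3.
For row 7, column 4: row 7 already has {1, 2, 3, 4, 5, 7}; that leaves 6.

a = 1, x = 1, d = 6, z = 3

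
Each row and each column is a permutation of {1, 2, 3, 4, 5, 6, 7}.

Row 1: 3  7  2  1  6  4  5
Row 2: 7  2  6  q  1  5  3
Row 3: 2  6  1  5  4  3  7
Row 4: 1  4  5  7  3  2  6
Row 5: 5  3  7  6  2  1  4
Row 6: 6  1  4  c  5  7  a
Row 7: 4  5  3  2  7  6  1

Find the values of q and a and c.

Cell (2,4): row 2 already has {1, 2, 3, 5, 6, 7} → 4.
At (row 6, col 4): column 4 already has {1, 2, 4, 5, 6, 7}, so the value is 3.
For row 6, column 7: row 6 already has {1, 3, 4, 5, 6, 7}; that leaves 2.

q = 4, a = 2, c = 3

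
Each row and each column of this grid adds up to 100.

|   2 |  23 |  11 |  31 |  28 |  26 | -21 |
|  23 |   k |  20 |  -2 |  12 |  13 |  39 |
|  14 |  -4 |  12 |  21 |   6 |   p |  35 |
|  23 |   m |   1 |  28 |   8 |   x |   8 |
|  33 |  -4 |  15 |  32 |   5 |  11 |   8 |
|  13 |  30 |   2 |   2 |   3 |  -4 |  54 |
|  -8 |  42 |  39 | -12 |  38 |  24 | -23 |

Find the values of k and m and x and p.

k = -5, m = 18, x = 14, p = 16

Row 2: 23 + 20 − 2 + 12 + 13 + 39 = 105, so its missing entry is 100 − 105 = -5.
Column 2: 23 − 5 − 4 − 4 + 30 + 42 = 82, so its missing entry is 100 − 82 = 18.
Row 3: 14 − 4 + 12 + 21 + 6 + 35 = 84, so its missing entry is 100 − 84 = 16.
Row 4: 23 + 18 + 1 + 28 + 8 + 8 = 86, so its missing entry is 100 − 86 = 14.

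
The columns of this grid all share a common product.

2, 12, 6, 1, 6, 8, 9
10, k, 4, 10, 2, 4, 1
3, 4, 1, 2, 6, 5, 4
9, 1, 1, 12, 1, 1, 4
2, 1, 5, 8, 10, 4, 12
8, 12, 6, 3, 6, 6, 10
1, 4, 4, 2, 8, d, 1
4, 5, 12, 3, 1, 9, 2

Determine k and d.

k = 3, d = 1

Columns 4 and 7 each multiply to 34560, so every column has product 34560.
Column 2: 12×4×1×1×12×4×5 = 11520, so the missing entry is 34560 ÷ 11520 = 3.
Column 6: 8×4×5×1×4×6×9 = 34560, so the missing entry is 34560 ÷ 34560 = 1.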